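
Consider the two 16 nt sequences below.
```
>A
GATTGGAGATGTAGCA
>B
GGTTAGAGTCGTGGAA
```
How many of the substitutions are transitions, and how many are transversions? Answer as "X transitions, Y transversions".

4 transitions, 2 transversions

Mismatches (1-based):
base 2: A→G (purine→purine, transition)
base 5: G→A (purine→purine, transition)
base 9: A→T (purine→pyrimidine, transversion)
base 10: T→C (pyrimidine→pyrimidine, transition)
base 13: A→G (purine→purine, transition)
base 15: C→A (pyrimidine→purine, transversion)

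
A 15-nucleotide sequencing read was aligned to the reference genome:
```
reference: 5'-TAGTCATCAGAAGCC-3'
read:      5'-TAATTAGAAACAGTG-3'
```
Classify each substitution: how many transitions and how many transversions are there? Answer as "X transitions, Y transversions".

4 transitions, 4 transversions

Transitions (purine↔purine or pyrimidine↔pyrimidine): 3 G→A, 5 C→T, 10 G→A, 14 C→T.
Transversions (purine↔pyrimidine): 7 T→G, 8 C→A, 11 A→C, 15 C→G.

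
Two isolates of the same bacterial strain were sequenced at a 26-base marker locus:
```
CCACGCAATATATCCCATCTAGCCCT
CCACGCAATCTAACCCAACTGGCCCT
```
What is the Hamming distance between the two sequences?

4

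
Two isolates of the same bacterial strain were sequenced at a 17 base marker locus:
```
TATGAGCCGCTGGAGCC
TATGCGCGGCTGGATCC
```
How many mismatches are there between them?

Mismatches (1-based): site 5: A→C; site 8: C→G; site 15: G→T.

3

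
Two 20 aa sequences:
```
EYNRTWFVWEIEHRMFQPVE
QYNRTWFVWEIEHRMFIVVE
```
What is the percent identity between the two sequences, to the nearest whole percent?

Mismatches at positions 1, 17, 18 (1-based): 3 of 20.
Identical positions: 17/20 = 85% → 85%.

85%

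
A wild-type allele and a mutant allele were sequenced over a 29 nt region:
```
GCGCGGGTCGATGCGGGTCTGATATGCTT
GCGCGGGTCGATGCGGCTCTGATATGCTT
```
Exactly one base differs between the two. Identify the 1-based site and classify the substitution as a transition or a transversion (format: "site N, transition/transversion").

Site 17 changes G→C. G is a purine and C is a pyrimidine, so this is a transversion.

site 17, transversion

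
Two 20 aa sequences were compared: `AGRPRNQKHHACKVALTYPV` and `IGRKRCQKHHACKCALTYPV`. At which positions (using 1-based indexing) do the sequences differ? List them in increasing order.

1, 4, 6, 14

Scanning 1-based: 1: A/I; 4: P/K; 6: N/C; 14: V/C.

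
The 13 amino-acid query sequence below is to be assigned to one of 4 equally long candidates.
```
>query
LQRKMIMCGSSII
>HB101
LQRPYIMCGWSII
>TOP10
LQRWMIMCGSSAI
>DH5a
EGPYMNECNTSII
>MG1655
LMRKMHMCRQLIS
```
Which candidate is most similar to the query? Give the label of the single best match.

TOP10

HB101 differs at 3 residues; TOP10 differs at 2 residues; DH5a differs at 8 residues; MG1655 differs at 6 residues. The closest is TOP10.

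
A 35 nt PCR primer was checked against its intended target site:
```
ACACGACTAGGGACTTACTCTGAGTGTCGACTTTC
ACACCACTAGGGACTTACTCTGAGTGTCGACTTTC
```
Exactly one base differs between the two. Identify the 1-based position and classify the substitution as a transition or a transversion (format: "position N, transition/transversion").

Position 5 changes G→C. G is a purine and C is a pyrimidine, so this is a transversion.

position 5, transversion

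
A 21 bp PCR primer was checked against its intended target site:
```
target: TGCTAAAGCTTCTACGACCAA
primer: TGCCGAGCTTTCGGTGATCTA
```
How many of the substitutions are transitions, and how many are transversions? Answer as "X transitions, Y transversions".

7 transitions, 3 transversions

Mismatches (1-based):
base 4: T→C (pyrimidine→pyrimidine, transition)
base 5: A→G (purine→purine, transition)
base 7: A→G (purine→purine, transition)
base 8: G→C (purine→pyrimidine, transversion)
base 9: C→T (pyrimidine→pyrimidine, transition)
base 13: T→G (pyrimidine→purine, transversion)
base 14: A→G (purine→purine, transition)
base 15: C→T (pyrimidine→pyrimidine, transition)
base 18: C→T (pyrimidine→pyrimidine, transition)
base 20: A→T (purine→pyrimidine, transversion)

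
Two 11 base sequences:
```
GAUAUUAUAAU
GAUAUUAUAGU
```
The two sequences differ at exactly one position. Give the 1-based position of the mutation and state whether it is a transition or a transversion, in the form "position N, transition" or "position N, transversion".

Position 10 changes A→G. A is a purine and G is a purine, so this is a transition.

position 10, transition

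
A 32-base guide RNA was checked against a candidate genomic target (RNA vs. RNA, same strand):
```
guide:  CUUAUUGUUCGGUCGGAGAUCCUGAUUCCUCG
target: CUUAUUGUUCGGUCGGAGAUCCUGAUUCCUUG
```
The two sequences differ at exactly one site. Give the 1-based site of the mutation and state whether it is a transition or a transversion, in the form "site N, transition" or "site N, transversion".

site 31, transition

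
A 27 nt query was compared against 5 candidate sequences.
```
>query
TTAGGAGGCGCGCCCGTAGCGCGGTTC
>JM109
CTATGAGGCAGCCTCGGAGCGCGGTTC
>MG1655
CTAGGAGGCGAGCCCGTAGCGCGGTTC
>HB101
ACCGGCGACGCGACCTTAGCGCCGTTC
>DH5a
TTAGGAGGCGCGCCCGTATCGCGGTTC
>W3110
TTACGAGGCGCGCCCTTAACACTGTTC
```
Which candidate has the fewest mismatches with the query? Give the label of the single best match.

DH5a

Hamming distances to query — JM109: 7; MG1655: 2; HB101: 8; DH5a: 1; W3110: 5.
Smallest is DH5a with 1 mismatch.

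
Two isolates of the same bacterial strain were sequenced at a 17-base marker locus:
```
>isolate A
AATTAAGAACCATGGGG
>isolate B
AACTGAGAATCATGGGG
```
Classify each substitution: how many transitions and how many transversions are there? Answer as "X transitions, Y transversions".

Mismatches (1-based):
base 3: T→C (pyrimidine→pyrimidine, transition)
base 5: A→G (purine→purine, transition)
base 10: C→T (pyrimidine→pyrimidine, transition)

3 transitions, 0 transversions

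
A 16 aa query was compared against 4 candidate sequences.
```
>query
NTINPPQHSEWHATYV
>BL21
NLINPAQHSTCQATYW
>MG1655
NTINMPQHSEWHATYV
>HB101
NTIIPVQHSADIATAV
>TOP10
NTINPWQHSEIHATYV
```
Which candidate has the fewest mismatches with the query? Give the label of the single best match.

Hamming distances to query — BL21: 6; MG1655: 1; HB101: 6; TOP10: 2.
Smallest is MG1655 with 1 mismatch.

MG1655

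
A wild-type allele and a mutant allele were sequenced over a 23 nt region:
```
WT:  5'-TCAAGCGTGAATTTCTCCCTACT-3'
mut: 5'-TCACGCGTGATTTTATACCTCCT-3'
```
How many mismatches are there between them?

Mismatches (1-based): base 4: A→C; base 11: A→T; base 15: C→A; base 17: C→A; base 21: A→C.

5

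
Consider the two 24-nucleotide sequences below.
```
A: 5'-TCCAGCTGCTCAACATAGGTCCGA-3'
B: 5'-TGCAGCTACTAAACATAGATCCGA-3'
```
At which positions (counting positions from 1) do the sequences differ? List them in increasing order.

2, 8, 11, 19

Differences at position 2 (C→G), position 8 (G→A), position 11 (C→A), position 19 (G→A).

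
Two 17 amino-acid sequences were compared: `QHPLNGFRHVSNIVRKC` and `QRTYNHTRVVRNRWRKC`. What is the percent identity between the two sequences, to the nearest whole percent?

47%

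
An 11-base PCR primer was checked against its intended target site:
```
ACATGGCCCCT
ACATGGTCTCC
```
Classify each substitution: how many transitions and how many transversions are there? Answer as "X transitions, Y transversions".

Transitions (purine↔purine or pyrimidine↔pyrimidine): 7 C→T, 9 C→T, 11 T→C.
Transversions (purine↔pyrimidine): none.

3 transitions, 0 transversions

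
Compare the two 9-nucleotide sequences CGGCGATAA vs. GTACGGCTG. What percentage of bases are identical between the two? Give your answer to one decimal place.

Mismatches at positions 1, 2, 3, 6, 7, 8, 9 (1-based): 7 of 9.
Identical positions: 2/9 = 22.22% → 22.2%.

22.2%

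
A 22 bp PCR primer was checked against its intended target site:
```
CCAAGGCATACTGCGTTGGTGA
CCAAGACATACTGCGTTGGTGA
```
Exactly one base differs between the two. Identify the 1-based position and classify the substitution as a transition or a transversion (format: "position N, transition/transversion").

Position 6 changes G→A. G is a purine and A is a purine, so this is a transition.

position 6, transition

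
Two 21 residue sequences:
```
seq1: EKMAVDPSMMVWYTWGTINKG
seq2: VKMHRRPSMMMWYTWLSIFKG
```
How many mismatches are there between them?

8

Comparing position by position, 8 residues differ: 1 (E/V), 4 (A/H), 5 (V/R), 6 (D/R), 11 (V/M), 16 (G/L), 17 (T/S), 19 (N/F).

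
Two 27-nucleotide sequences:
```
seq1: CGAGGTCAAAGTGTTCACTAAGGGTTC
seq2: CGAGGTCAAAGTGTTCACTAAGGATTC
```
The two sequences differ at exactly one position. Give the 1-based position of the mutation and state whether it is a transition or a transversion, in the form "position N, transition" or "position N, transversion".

position 24, transition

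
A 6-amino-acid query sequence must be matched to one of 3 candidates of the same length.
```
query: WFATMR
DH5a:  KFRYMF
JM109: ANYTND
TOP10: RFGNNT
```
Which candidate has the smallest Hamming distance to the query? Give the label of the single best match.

DH5a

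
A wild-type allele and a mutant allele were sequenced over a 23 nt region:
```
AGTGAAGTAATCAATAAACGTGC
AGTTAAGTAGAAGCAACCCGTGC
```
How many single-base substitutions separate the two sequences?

Comparing position by position, 9 sites differ: 4 (G/T), 10 (A/G), 11 (T/A), 12 (C/A), 13 (A/G), 14 (A/C), 15 (T/A), 17 (A/C), 18 (A/C).

9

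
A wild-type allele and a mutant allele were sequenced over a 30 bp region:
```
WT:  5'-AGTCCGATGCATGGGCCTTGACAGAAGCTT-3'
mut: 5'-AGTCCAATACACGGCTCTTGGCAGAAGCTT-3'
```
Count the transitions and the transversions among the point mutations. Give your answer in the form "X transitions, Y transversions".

Mismatches (1-based):
site 6: G→A (purine→purine, transition)
site 9: G→A (purine→purine, transition)
site 12: T→C (pyrimidine→pyrimidine, transition)
site 15: G→C (purine→pyrimidine, transversion)
site 16: C→T (pyrimidine→pyrimidine, transition)
site 21: A→G (purine→purine, transition)

5 transitions, 1 transversion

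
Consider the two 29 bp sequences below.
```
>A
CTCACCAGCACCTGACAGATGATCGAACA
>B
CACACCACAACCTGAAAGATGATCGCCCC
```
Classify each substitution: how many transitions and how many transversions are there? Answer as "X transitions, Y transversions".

0 transitions, 7 transversions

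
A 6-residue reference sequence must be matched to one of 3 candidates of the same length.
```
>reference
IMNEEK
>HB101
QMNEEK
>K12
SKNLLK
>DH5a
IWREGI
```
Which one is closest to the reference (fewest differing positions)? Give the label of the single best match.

Hamming distances to reference — HB101: 1; K12: 4; DH5a: 4.
Smallest is HB101 with 1 mismatch.

HB101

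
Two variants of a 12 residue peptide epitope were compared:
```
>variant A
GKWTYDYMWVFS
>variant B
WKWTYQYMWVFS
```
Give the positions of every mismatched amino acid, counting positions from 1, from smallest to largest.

1, 6

Scanning 1-based: 1: G/W; 6: D/Q.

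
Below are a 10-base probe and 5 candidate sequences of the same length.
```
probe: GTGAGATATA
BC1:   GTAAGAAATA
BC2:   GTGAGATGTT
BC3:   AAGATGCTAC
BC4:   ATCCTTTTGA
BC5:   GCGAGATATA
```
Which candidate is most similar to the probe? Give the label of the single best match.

BC5

Hamming distances to probe — BC1: 2; BC2: 2; BC3: 8; BC4: 7; BC5: 1.
Smallest is BC5 with 1 mismatch.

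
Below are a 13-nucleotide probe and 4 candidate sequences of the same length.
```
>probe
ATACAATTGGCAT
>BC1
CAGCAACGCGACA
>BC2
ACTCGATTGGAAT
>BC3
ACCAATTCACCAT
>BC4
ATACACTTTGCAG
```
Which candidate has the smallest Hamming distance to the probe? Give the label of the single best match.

BC4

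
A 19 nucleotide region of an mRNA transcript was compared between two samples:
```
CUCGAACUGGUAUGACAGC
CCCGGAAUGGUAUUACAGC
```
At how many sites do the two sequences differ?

The sequences differ at sites 2, 5, 7, 14 (1-based) — 4 in total.

4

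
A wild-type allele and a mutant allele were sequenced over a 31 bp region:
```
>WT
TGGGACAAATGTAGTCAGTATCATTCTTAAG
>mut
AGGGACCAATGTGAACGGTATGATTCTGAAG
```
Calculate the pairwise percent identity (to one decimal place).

74.2%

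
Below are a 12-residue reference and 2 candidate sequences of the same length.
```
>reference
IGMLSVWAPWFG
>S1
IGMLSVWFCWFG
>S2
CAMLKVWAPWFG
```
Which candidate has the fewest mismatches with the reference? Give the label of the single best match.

S1

Hamming distances to reference — S1: 2; S2: 3.
Smallest is S1 with 2 mismatches.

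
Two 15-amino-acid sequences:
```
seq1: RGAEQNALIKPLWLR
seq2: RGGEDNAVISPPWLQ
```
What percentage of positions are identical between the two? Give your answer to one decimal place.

60.0%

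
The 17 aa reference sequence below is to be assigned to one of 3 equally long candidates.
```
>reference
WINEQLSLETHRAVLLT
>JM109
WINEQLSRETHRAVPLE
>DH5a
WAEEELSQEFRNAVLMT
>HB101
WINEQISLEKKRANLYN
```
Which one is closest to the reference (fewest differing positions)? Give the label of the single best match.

JM109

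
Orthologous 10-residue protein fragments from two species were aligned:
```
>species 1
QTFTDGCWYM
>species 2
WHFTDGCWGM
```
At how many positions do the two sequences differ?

Mismatches (1-based): position 1: Q→W; position 2: T→H; position 9: Y→G.

3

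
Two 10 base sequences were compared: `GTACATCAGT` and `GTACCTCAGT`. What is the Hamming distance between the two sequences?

The sequences differ at bases 5 (1-based) — 1 in total.

1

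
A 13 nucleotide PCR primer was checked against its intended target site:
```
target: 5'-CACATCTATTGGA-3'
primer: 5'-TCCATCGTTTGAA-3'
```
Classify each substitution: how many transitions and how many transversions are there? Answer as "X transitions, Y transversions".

2 transitions, 3 transversions

Mismatches (1-based):
site 1: C→T (pyrimidine→pyrimidine, transition)
site 2: A→C (purine→pyrimidine, transversion)
site 7: T→G (pyrimidine→purine, transversion)
site 8: A→T (purine→pyrimidine, transversion)
site 12: G→A (purine→purine, transition)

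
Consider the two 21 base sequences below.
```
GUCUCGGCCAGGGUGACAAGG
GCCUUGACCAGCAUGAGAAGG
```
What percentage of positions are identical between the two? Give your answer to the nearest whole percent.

6 positions differ (2, 5, 7, 12, 13, 17), so 15 of 21 match: 15/21 = 71.43%.

71%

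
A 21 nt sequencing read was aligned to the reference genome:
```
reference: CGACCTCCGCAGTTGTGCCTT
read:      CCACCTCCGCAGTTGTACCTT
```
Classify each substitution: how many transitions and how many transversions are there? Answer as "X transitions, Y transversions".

Transitions (purine↔purine or pyrimidine↔pyrimidine): 17 G→A.
Transversions (purine↔pyrimidine): 2 G→C.

1 transition, 1 transversion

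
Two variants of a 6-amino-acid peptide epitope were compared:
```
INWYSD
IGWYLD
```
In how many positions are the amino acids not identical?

2

Comparing position by position, 2 positions differ: 2 (N/G), 5 (S/L).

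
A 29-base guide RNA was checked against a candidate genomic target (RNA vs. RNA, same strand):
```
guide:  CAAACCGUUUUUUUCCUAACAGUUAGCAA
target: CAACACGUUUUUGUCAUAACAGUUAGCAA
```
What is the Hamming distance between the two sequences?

4

Mismatches (1-based): base 4: A→C; base 5: C→A; base 13: U→G; base 16: C→A.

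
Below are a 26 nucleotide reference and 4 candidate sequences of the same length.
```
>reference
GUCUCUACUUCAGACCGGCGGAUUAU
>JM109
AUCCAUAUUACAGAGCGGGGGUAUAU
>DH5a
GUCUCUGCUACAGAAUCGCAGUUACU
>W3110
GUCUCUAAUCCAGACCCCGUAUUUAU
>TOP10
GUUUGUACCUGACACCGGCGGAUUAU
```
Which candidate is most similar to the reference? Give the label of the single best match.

TOP10

Hamming distances to reference — JM109: 9; DH5a: 9; W3110: 8; TOP10: 5.
Smallest is TOP10 with 5 mismatches.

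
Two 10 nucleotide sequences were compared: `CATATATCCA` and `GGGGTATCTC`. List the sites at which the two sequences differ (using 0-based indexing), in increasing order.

0, 1, 2, 3, 8, 9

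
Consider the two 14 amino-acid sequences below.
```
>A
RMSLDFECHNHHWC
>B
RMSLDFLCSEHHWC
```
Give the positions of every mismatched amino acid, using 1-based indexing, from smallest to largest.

Scanning 1-based: 7: E/L; 9: H/S; 10: N/E.

7, 9, 10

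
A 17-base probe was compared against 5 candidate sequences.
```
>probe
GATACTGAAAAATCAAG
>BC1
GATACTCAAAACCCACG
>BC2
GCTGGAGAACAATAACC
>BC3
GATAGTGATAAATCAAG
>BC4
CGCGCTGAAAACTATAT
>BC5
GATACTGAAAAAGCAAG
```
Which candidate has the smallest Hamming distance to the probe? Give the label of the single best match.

BC5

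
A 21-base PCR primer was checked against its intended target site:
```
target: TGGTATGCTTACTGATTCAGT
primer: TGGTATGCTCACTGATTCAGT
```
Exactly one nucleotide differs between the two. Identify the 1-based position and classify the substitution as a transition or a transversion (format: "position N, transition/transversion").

The sequences differ only at position 10: T→C (pyrimidine→pyrimidine), a transition.

position 10, transition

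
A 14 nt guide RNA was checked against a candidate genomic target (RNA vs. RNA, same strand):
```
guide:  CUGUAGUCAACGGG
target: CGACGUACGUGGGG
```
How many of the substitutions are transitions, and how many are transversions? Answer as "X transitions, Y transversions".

4 transitions, 5 transversions

Mismatches (1-based):
base 2: U→G (pyrimidine→purine, transversion)
base 3: G→A (purine→purine, transition)
base 4: U→C (pyrimidine→pyrimidine, transition)
base 5: A→G (purine→purine, transition)
base 6: G→U (purine→pyrimidine, transversion)
base 7: U→A (pyrimidine→purine, transversion)
base 9: A→G (purine→purine, transition)
base 10: A→U (purine→pyrimidine, transversion)
base 11: C→G (pyrimidine→purine, transversion)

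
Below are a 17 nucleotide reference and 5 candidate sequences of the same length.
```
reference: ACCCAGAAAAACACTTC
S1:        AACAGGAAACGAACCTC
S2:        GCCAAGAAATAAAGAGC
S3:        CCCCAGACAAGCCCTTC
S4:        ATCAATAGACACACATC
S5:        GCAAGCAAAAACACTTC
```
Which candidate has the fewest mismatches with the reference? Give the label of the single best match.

S3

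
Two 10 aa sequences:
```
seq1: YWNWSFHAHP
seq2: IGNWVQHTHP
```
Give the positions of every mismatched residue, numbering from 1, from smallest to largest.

Differences at position 1 (Y→I), position 2 (W→G), position 5 (S→V), position 6 (F→Q), position 8 (A→T).

1, 2, 5, 6, 8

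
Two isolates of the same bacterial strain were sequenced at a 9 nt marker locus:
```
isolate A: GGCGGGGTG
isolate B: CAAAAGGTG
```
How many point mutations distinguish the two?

5

The sequences differ at sites 1, 2, 3, 4, 5 (1-based) — 5 in total.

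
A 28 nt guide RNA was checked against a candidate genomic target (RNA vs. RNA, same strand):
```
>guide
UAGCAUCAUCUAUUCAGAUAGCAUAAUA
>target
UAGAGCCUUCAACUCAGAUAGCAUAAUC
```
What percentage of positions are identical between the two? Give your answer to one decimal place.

75.0%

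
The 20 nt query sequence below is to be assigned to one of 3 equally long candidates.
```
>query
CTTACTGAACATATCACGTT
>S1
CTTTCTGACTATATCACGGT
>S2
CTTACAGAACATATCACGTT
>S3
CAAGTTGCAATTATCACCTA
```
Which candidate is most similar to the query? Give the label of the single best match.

Hamming distances to query — S1: 4; S2: 1; S3: 9.
Smallest is S2 with 1 mismatch.

S2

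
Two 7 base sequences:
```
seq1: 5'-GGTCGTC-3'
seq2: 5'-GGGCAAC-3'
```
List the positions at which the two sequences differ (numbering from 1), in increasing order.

Scanning 1-based: 3: T/G; 5: G/A; 6: T/A.

3, 5, 6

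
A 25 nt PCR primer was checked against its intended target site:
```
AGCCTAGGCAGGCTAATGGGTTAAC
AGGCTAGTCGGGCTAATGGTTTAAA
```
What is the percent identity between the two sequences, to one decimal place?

80.0%

Mismatches at positions 3, 8, 10, 20, 25 (1-based): 5 of 25.
Identical positions: 20/25 = 80% → 80.0%.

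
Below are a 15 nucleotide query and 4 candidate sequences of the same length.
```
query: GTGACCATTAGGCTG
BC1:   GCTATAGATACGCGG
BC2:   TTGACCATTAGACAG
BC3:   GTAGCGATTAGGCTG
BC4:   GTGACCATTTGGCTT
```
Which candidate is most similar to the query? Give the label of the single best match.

BC4

Hamming distances to query — BC1: 8; BC2: 3; BC3: 3; BC4: 2.
Smallest is BC4 with 2 mismatches.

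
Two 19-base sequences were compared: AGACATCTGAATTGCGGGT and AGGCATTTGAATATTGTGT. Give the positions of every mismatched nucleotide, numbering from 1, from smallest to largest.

3, 7, 13, 14, 15, 17

Differences at position 3 (A→G), position 7 (C→T), position 13 (T→A), position 14 (G→T), position 15 (C→T), position 17 (G→T).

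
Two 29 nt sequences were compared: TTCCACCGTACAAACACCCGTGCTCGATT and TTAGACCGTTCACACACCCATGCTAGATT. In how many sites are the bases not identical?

6

Mismatches (1-based): site 3: C→A; site 4: C→G; site 10: A→T; site 13: A→C; site 20: G→A; site 25: C→A.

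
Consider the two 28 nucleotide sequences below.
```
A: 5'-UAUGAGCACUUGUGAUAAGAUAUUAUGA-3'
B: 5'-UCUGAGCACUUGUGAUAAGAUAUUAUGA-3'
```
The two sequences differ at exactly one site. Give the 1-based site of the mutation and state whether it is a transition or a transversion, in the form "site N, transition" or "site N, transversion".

site 2, transversion

The sequences differ only at site 2: A→C (purine→pyrimidine), a transversion.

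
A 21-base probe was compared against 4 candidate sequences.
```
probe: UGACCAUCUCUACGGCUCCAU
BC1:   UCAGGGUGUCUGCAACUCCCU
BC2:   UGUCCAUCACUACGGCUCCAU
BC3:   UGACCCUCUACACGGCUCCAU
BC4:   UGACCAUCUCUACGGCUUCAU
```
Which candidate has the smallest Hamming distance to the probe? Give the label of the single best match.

BC4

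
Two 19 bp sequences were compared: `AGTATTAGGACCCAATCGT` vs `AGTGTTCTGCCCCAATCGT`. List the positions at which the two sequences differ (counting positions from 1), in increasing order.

Scanning 1-based: 4: A/G; 7: A/C; 8: G/T; 10: A/C.

4, 7, 8, 10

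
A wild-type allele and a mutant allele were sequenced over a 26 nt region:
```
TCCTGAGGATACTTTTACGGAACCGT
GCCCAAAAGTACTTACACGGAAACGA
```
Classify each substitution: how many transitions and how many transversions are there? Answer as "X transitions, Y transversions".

6 transitions, 4 transversions

Transitions (purine↔purine or pyrimidine↔pyrimidine): 4 T→C, 5 G→A, 7 G→A, 8 G→A, 9 A→G, 16 T→C.
Transversions (purine↔pyrimidine): 1 T→G, 15 T→A, 23 C→A, 26 T→A.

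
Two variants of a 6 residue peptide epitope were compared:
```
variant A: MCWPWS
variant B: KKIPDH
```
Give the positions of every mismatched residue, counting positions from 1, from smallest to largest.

1, 2, 3, 5, 6

Scanning 1-based: 1: M/K; 2: C/K; 3: W/I; 5: W/D; 6: S/H.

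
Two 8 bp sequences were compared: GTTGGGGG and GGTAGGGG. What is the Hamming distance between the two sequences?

2

The sequences differ at positions 2, 4 (1-based) — 2 in total.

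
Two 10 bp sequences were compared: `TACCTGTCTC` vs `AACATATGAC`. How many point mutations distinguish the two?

The sequences differ at positions 1, 4, 6, 8, 9 (1-based) — 5 in total.

5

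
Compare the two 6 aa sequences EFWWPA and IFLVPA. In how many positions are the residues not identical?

Comparing position by position, 3 positions differ: 1 (E/I), 3 (W/L), 4 (W/V).

3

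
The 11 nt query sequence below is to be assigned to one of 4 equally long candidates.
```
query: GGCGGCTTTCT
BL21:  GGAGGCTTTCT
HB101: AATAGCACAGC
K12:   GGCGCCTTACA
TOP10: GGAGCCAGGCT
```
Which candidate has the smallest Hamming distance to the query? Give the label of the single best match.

BL21

BL21 differs at 1 base; HB101 differs at 9 bases; K12 differs at 3 bases; TOP10 differs at 5 bases. The closest is BL21.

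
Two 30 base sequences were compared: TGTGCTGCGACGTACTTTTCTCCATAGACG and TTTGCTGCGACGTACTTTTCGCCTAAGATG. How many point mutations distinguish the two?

Mismatches (1-based): position 2: G→T; position 21: T→G; position 24: A→T; position 25: T→A; position 29: C→T.

5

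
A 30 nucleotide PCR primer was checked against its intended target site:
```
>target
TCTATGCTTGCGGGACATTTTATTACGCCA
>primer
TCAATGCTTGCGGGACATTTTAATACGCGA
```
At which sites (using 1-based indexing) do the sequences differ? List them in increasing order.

3, 23, 29

Scanning 1-based: 3: T/A; 23: T/A; 29: C/G.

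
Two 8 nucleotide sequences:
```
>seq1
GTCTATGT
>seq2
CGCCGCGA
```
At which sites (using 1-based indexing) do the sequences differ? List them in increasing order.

1, 2, 4, 5, 6, 8

Differences at site 1 (G→C), site 2 (T→G), site 4 (T→C), site 5 (A→G), site 6 (T→C), site 8 (T→A).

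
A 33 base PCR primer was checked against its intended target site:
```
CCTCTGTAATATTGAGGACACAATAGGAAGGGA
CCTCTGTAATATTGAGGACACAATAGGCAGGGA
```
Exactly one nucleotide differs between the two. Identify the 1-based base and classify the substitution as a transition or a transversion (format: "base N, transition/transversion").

base 28, transversion

Base 28 changes A→C. A is a purine and C is a pyrimidine, so this is a transversion.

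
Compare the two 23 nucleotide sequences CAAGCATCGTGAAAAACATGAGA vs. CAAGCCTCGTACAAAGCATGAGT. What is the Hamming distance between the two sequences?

The sequences differ at sites 6, 11, 12, 16, 23 (1-based) — 5 in total.

5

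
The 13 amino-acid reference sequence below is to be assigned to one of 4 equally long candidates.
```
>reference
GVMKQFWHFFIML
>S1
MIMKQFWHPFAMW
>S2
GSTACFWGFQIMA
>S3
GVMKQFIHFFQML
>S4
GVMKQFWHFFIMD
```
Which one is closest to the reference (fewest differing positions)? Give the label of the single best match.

S1 differs at 5 positions; S2 differs at 7 positions; S3 differs at 2 positions; S4 differs at 1 position. The closest is S4.

S4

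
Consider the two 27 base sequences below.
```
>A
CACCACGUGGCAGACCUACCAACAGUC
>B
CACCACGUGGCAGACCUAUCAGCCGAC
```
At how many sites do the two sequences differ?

Mismatches (1-based): site 19: C→U; site 22: A→G; site 24: A→C; site 26: U→A.

4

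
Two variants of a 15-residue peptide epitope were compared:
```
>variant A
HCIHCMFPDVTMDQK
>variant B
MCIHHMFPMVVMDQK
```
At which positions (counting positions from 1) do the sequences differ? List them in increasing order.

1, 5, 9, 11

Scanning 1-based: 1: H/M; 5: C/H; 9: D/M; 11: T/V.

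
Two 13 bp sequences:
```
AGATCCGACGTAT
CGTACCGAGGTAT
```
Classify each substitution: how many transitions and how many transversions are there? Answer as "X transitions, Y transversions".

0 transitions, 4 transversions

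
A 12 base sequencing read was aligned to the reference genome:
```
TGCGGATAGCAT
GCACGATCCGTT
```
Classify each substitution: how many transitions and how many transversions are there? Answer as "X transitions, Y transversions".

0 transitions, 8 transversions

Transitions (purine↔purine or pyrimidine↔pyrimidine): none.
Transversions (purine↔pyrimidine): 1 T→G, 2 G→C, 3 C→A, 4 G→C, 8 A→C, 9 G→C, 10 C→G, 11 A→T.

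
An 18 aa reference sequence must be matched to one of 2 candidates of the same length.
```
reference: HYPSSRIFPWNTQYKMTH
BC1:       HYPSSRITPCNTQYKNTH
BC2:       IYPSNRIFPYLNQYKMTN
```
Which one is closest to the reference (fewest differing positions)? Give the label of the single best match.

Hamming distances to reference — BC1: 3; BC2: 6.
Smallest is BC1 with 3 mismatches.

BC1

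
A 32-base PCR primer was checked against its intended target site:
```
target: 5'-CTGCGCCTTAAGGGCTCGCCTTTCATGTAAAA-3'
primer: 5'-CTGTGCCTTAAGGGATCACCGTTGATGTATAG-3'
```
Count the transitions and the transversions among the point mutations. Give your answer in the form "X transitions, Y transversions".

3 transitions, 4 transversions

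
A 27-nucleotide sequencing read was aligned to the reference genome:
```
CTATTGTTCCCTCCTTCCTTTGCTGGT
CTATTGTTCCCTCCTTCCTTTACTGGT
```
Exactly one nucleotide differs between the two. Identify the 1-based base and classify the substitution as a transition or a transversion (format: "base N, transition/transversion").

The sequences differ only at base 22: G→A (purine→purine), a transition.

base 22, transition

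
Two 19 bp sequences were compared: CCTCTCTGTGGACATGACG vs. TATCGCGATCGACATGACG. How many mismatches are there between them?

6

Comparing position by position, 6 bases differ: 1 (C/T), 2 (C/A), 5 (T/G), 7 (T/G), 8 (G/A), 10 (G/C).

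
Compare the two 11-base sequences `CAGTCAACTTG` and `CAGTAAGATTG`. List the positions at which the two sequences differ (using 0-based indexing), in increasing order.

Scanning 0-based: 4: C/A; 6: A/G; 7: C/A.

4, 6, 7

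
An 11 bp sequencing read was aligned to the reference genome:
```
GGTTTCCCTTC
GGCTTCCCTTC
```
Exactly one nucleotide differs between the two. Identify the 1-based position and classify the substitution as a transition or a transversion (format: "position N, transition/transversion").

position 3, transition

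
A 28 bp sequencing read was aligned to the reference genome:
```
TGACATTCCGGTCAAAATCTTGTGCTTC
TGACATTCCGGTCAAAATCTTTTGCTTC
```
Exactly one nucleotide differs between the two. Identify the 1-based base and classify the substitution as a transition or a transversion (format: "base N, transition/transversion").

The sequences differ only at base 22: G→T (purine→pyrimidine), a transversion.

base 22, transversion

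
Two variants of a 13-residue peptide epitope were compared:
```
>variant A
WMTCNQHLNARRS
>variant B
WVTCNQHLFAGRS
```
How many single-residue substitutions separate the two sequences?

3

Comparing position by position, 3 residues differ: 2 (M/V), 9 (N/F), 11 (R/G).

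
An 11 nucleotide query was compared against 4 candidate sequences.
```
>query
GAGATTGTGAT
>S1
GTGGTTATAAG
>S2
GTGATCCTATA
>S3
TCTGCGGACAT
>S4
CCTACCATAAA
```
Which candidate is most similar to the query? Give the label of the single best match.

S1

S1 differs at 5 positions; S2 differs at 6 positions; S3 differs at 8 positions; S4 differs at 8 positions. The closest is S1.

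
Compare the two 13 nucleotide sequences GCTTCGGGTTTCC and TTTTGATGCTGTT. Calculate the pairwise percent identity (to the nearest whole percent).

31%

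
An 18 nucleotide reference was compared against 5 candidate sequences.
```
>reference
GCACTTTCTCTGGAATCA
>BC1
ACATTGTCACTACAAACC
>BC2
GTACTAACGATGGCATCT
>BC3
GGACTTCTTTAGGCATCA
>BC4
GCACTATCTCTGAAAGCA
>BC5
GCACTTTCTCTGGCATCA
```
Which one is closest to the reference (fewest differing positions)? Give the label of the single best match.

Hamming distances to reference — BC1: 8; BC2: 7; BC3: 6; BC4: 3; BC5: 1.
Smallest is BC5 with 1 mismatch.

BC5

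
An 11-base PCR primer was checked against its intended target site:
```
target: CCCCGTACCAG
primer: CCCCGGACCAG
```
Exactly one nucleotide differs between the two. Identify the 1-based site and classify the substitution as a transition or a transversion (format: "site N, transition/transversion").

Site 6 changes T→G. T is a pyrimidine and G is a purine, so this is a transversion.

site 6, transversion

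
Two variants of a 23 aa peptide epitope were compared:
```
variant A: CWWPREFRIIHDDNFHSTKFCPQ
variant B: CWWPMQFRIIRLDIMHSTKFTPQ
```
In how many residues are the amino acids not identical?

7

The sequences differ at residues 5, 6, 11, 12, 14, 15, 21 (1-based) — 7 in total.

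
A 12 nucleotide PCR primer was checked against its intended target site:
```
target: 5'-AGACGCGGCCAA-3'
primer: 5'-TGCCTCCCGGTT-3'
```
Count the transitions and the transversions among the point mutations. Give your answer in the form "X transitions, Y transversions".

Transitions (purine↔purine or pyrimidine↔pyrimidine): none.
Transversions (purine↔pyrimidine): 1 A→T, 3 A→C, 5 G→T, 7 G→C, 8 G→C, 9 C→G, 10 C→G, 11 A→T, 12 A→T.

0 transitions, 9 transversions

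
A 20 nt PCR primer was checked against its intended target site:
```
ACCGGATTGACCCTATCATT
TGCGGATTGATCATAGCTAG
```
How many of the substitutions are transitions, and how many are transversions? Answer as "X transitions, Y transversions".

Mismatches (1-based):
base 1: A→T (purine→pyrimidine, transversion)
base 2: C→G (pyrimidine→purine, transversion)
base 11: C→T (pyrimidine→pyrimidine, transition)
base 13: C→A (pyrimidine→purine, transversion)
base 16: T→G (pyrimidine→purine, transversion)
base 18: A→T (purine→pyrimidine, transversion)
base 19: T→A (pyrimidine→purine, transversion)
base 20: T→G (pyrimidine→purine, transversion)

1 transition, 7 transversions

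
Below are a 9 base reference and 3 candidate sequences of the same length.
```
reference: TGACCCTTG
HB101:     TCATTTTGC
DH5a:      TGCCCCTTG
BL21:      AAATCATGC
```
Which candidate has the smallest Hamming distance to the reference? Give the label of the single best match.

DH5a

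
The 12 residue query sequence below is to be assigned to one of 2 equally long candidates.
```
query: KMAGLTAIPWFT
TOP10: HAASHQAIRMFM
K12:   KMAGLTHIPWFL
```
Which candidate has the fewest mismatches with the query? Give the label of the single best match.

K12

TOP10 differs at 8 residues; K12 differs at 2 residues. The closest is K12.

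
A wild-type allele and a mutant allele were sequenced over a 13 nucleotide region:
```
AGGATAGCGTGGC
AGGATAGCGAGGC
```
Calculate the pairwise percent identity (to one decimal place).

1 position differs (10), so 12 of 13 match: 12/13 = 92.31%.

92.3%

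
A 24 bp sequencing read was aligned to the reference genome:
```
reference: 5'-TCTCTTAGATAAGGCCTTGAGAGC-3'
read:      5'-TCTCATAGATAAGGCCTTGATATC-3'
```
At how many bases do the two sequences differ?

3

Comparing position by position, 3 bases differ: 5 (T/A), 21 (G/T), 23 (G/T).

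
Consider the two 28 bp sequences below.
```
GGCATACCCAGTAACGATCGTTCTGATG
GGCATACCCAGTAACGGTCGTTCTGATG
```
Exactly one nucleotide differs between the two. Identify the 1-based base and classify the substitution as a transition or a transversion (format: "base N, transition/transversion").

Base 17 changes A→G. A is a purine and G is a purine, so this is a transition.

base 17, transition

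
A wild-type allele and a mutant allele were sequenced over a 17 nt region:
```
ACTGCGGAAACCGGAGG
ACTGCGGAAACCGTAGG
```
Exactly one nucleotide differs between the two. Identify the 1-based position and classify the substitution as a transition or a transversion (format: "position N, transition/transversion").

The sequences differ only at position 14: G→T (purine→pyrimidine), a transversion.

position 14, transversion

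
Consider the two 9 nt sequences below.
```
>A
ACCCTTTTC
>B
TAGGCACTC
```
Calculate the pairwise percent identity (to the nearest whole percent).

22%

Mismatches at positions 1, 2, 3, 4, 5, 6, 7 (1-based): 7 of 9.
Identical positions: 2/9 = 22.22% → 22%.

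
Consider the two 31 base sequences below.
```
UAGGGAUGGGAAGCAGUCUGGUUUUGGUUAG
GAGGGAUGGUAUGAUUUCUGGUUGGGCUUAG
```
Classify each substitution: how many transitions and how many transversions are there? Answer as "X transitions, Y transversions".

0 transitions, 9 transversions

Mismatches (1-based):
base 1: U→G (pyrimidine→purine, transversion)
base 10: G→U (purine→pyrimidine, transversion)
base 12: A→U (purine→pyrimidine, transversion)
base 14: C→A (pyrimidine→purine, transversion)
base 15: A→U (purine→pyrimidine, transversion)
base 16: G→U (purine→pyrimidine, transversion)
base 24: U→G (pyrimidine→purine, transversion)
base 25: U→G (pyrimidine→purine, transversion)
base 27: G→C (purine→pyrimidine, transversion)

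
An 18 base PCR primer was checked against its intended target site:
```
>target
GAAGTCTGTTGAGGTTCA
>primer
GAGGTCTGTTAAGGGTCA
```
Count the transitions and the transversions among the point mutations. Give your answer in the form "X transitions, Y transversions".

Transitions (purine↔purine or pyrimidine↔pyrimidine): 3 A→G, 11 G→A.
Transversions (purine↔pyrimidine): 15 T→G.

2 transitions, 1 transversion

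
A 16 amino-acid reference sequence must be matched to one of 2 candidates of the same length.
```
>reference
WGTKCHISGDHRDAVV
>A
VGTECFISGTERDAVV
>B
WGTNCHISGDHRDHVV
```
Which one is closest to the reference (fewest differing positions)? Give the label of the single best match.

B

Hamming distances to reference — A: 5; B: 2.
Smallest is B with 2 mismatches.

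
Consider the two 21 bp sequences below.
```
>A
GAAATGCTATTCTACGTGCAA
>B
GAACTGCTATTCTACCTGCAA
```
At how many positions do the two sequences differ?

2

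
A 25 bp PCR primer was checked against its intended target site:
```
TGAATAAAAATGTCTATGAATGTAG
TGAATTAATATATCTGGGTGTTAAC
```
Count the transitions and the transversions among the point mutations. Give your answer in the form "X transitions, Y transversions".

3 transitions, 7 transversions

Transitions (purine↔purine or pyrimidine↔pyrimidine): 12 G→A, 16 A→G, 20 A→G.
Transversions (purine↔pyrimidine): 6 A→T, 9 A→T, 17 T→G, 19 A→T, 22 G→T, 23 T→A, 25 G→C.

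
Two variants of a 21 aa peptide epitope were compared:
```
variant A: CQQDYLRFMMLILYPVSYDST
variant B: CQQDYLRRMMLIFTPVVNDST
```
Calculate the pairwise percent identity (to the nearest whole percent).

76%

5 positions differ (8, 13, 14, 17, 18), so 16 of 21 match: 16/21 = 76.19%.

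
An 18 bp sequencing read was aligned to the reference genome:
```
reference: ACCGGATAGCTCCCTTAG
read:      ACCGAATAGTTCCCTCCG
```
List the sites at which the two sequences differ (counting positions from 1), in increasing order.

Differences at site 5 (G→A), site 10 (C→T), site 16 (T→C), site 17 (A→C).

5, 10, 16, 17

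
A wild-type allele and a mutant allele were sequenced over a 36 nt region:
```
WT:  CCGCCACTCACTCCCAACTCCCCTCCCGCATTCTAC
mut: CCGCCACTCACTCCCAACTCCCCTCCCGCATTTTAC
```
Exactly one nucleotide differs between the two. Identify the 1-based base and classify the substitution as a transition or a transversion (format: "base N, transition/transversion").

The sequences differ only at base 33: C→T (pyrimidine→pyrimidine), a transition.

base 33, transition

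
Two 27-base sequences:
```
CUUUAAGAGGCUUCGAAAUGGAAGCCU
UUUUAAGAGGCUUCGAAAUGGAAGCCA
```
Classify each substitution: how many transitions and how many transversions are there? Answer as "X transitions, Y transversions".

1 transition, 1 transversion

Mismatches (1-based):
base 1: C→U (pyrimidine→pyrimidine, transition)
base 27: U→A (pyrimidine→purine, transversion)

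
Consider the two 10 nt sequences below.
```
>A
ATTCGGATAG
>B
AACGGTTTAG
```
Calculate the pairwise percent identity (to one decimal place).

5 positions differ (2, 3, 4, 6, 7), so 5 of 10 match: 5/10 = 50%.

50.0%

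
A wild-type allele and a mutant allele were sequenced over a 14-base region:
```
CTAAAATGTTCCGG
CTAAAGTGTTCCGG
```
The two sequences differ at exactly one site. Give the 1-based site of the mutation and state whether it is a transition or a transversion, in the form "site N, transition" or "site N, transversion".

site 6, transition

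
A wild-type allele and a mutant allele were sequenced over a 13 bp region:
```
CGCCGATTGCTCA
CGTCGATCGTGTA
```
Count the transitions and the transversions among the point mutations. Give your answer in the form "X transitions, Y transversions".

Mismatches (1-based):
site 3: C→T (pyrimidine→pyrimidine, transition)
site 8: T→C (pyrimidine→pyrimidine, transition)
site 10: C→T (pyrimidine→pyrimidine, transition)
site 11: T→G (pyrimidine→purine, transversion)
site 12: C→T (pyrimidine→pyrimidine, transition)

4 transitions, 1 transversion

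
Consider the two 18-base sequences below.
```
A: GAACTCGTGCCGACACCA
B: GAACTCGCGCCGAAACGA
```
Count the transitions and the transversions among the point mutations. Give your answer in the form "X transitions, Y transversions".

1 transition, 2 transversions

Transitions (purine↔purine or pyrimidine↔pyrimidine): 8 T→C.
Transversions (purine↔pyrimidine): 14 C→A, 17 C→G.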